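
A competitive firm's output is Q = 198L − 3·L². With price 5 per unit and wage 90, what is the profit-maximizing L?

The marginal product of L is MP_L = 198 − 6L.
A price-taking firm hires until the value of the marginal product equals the wage: P·MP_L = w, so 5·(198 − 6L) = 90.
Then 198 − 6L = 18, giving L = 30.

L* = 30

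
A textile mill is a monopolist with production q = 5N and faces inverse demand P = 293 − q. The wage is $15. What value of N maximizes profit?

N* = 29

Marginal revenue from the inverse demand is MR = 293 − 2q.
The marginal product is MP_N = 5.
A monopolist hires until marginal revenue product equals the wage: MR·MP_N = w.
(293 − 10N)·5 = 15, so N = 29.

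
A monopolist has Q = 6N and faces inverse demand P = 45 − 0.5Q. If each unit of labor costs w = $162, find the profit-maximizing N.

Marginal revenue from the inverse demand is MR = 45 − Q.
The marginal product is MP_N = 6.
A monopolist hires until marginal revenue product equals the wage: MR·MP_N = w.
(45 − 6N)·6 = 162, so N = 3.

N* = 3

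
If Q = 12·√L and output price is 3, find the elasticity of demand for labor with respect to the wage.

MP_L = (1/2)·12·L^(-1/2), so P·MP_L = w gives 18·L^(-1/2) = w.
Solving, L(w) = (18/w)^(2). This is a constant-elasticity form: L ∝ w^(−2), so ε = −2.

ε = -2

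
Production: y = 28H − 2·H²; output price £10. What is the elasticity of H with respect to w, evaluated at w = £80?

From P·MP_H = w with MP_H = 28 − 4H, labor demand is H(w) = (28 − w/10)/4.
dH/dw = −1/(40) = -0.025.
At w = 80, H = 5, so ε = (dH/dw)·(w/H) = (-0.025)·(80/5) = -0.4.

ε = -0.4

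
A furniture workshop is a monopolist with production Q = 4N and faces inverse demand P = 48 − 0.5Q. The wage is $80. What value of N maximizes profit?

N* = 7

Marginal revenue from the inverse demand is MR = 48 − Q.
The marginal product is MP_N = 4.
A monopolist hires until marginal revenue product equals the wage: MR·MP_N = w.
(48 − 4N)·4 = 80, so N = 7.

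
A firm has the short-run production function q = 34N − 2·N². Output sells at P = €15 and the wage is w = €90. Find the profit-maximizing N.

The marginal product of N is MP_N = 34 − 4N.
A price-taking firm hires until the value of the marginal product equals the wage: P·MP_N = w, so 15·(34 − 4N) = 90.
Then 34 − 4N = 6, giving N = 7.

N* = 7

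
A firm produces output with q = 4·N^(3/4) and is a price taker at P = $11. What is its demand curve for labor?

N(w) = 1185921/w^(4)

MP_N = (3/4)·4·N^(-1/4) = 3·N^(-1/4).
Setting P·MP_N = w: 33·N^(-1/4) = w.
Solving for N: N^(-1/4) = w/33, so N = (33/w)^(4).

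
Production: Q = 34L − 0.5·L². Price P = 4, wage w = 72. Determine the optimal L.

L* = 16

The marginal product of L is MP_L = 34 − L.
A price-taking firm hires until the value of the marginal product equals the wage: P·MP_L = w, so 4·(34 − L) = 72.
Then 34 − L = 18, giving L = 16.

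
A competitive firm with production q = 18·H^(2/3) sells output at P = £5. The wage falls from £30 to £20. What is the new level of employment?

H* = 27

From P·MP_H = w with MP_H = 12·H^(-1/3), the labor demand is H(w) = (60/w)^(3).
At w = 30: H = 8. At w = 20: H = 27.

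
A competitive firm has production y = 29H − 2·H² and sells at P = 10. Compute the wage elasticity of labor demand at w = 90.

ε = -0.45

From P·MP_H = w with MP_H = 29 − 4H, labor demand is H(w) = (29 − w/10)/4.
dH/dw = −1/(40) = -0.025.
At w = 90, H = 5, so ε = (dH/dw)·(w/H) = (-0.025)·(90/5) = -0.45.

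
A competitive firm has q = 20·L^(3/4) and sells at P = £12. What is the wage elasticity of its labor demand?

MP_L = (3/4)·20·L^(-1/4), so P·MP_L = w gives 180·L^(-1/4) = w.
Solving, L(w) = (180/w)^(4). This is a constant-elasticity form: L ∝ w^(−4), so ε = −4.

ε = -4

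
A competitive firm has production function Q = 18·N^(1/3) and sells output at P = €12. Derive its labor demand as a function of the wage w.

MP_N = (1/3)·18·N^(-2/3) = 6·N^(-2/3).
Setting P·MP_N = w: 72·N^(-2/3) = w.
Solving for N: N^(-2/3) = w/72, so N = (72/w)^(3/2).

N(w) = (72/w)^(3/2)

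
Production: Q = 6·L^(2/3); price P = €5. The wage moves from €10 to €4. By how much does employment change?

From P·MP_L = w with MP_L = 4·L^(-1/3), the labor demand is L(w) = (20/w)^(3).
At w = 10: L = 8. At w = 4: L = 125.
ΔL = 125 − 8 = 117.

ΔL = 117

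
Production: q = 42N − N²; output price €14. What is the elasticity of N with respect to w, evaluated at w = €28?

From P·MP_N = w with MP_N = 42 − 2N, labor demand is N(w) = (42 − w/14)/2.
dN/dw = −1/(28) = -1/28.
At w = 28, N = 20, so ε = (dN/dw)·(w/N) = (-1/28)·(28/20) = -0.05.

ε = -0.05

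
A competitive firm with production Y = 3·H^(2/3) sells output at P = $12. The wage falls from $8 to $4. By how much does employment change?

ΔH = 189

From P·MP_H = w with MP_H = 2·H^(-1/3), the labor demand is H(w) = (24/w)^(3).
At w = 8: H = 27. At w = 4: H = 216.
ΔH = 216 − 27 = 189.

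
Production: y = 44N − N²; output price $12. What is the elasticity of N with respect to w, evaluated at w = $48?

ε = -0.1

From P·MP_N = w with MP_N = 44 − 2N, labor demand is N(w) = (44 − w/12)/2.
dN/dw = −1/(24) = -1/24.
At w = 48, N = 20, so ε = (dN/dw)·(w/N) = (-1/24)·(48/20) = -0.1.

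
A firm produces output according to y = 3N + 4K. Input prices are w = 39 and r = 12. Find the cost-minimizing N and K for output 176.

N* = 0, K* = 44

The inputs are perfect substitutes, so the firm uses whichever has the lower cost per unit of output.
Cost per unit of output via N is w/3 = 13; via K it is r/4 = 3. K is cheaper.
Producing y = 176 with K alone: N = 0, K = 44.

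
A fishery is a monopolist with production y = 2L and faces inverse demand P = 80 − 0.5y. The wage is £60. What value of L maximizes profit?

L* = 25

Marginal revenue from the inverse demand is MR = 80 − y.
The marginal product is MP_L = 2.
A monopolist hires until marginal revenue product equals the wage: MR·MP_L = w.
(80 − 2L)·2 = 60, so L = 25.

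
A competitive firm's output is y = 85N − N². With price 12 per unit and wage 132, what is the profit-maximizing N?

N* = 37

The marginal product of N is MP_N = 85 − 2N.
A price-taking firm hires until the value of the marginal product equals the wage: P·MP_N = w, so 12·(85 − 2N) = 132.
Then 85 − 2N = 11, giving N = 37.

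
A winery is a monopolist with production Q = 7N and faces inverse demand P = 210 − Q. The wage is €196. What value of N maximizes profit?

N* = 13

Marginal revenue from the inverse demand is MR = 210 − 2Q.
The marginal product is MP_N = 7.
A monopolist hires until marginal revenue product equals the wage: MR·MP_N = w.
(210 − 14N)·7 = 196, so N = 13.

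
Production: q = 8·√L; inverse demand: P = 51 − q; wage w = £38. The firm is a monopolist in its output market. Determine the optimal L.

Marginal revenue from the inverse demand is MR = 51 − 2q.
The marginal product is MP_L = 4·L^(-1/2).
A monopolist hires until marginal revenue product equals the wage: MR·MP_L = w.
At L, q = 8·√L. Substituting and solving: (51 − 16·√L)·4·L^(-1/2) = 38 gives L = 4.

L* = 4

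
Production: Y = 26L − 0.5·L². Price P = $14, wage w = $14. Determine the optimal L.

L* = 25

The marginal product of L is MP_L = 26 − L.
A price-taking firm hires until the value of the marginal product equals the wage: P·MP_L = w, so 14·(26 − L) = 14.
Then 26 − L = 1, giving L = 25.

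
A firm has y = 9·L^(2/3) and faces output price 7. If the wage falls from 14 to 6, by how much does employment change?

ΔL = 316

From P·MP_L = w with MP_L = 6·L^(-1/3), the labor demand is L(w) = (42/w)^(3).
At w = 14: L = 27. At w = 6: L = 343.
ΔL = 343 − 27 = 316.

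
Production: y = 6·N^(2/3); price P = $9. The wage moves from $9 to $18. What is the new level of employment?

From P·MP_N = w with MP_N = 4·N^(-1/3), the labor demand is N(w) = (36/w)^(3).
At w = 9: N = 64. At w = 18: N = 8.

N* = 8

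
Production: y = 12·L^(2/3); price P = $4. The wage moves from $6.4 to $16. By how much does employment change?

From P·MP_L = w with MP_L = 8·L^(-1/3), the labor demand is L(w) = (32/w)^(3).
At w = 6.4: L = 125. At w = 16: L = 8.
ΔL = 8 − 125 = -117.

ΔL = -117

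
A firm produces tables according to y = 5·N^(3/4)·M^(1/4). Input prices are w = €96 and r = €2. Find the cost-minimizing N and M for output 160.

Cost minimization requires the marginal rate of technical substitution to equal the input-price ratio: MP_N/MP_M = w/r.
Here MP_N/MP_M = (3/4)·(M/N)/(1/4) = 3·(M/N). Setting this equal to 96/2 = 48 gives M = 16N.
Substituting into y = 160: 5·N^(3/4)·(16N)^(1/4) = 160.
Solving, N = 16 and M = 256.

N* = 16, M* = 256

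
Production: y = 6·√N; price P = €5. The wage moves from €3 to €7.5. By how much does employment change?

From P·MP_N = w with MP_N = 3·N^(-1/2), the labor demand is N(w) = (15/w)^(2).
At w = 3: N = 25. At w = 7.5: N = 4.
ΔN = 4 − 25 = -21.

ΔN = -21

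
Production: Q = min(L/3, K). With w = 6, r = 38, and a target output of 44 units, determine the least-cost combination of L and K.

L* = 132, K* = 44

With a fixed-proportions technology, the cost-minimizing bundle uses no slack in either input: L/3 = K = Q.
So L = 3·44 = 132 and K = 44.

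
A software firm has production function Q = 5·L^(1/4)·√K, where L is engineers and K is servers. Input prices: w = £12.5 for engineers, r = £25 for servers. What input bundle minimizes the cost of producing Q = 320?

L* = 256, K* = 256

Cost minimization requires the marginal rate of technical substitution to equal the input-price ratio: MP_L/MP_K = w/r.
Here MP_L/MP_K = (1/4)·(K/L)/(1/2) = 0.5·(K/L). Setting this equal to 12.5/25 = 0.5 gives K = L.
Substituting into Q = 320: 5·L^(1/4)·(L)^(1/2) = 320.
Solving, L = 256 and K = 256.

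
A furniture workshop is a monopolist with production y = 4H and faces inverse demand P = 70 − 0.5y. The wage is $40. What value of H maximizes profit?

H* = 15

Marginal revenue from the inverse demand is MR = 70 − y.
The marginal product is MP_H = 4.
A monopolist hires until marginal revenue product equals the wage: MR·MP_H = w.
(70 − 4H)·4 = 40, so H = 15.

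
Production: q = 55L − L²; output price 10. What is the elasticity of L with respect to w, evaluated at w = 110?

ε = -0.25

From P·MP_L = w with MP_L = 55 − 2L, labor demand is L(w) = (55 − w/10)/2.
dL/dw = −1/(20) = -0.05.
At w = 110, L = 22, so ε = (dL/dw)·(w/L) = (-0.05)·(110/22) = -0.25.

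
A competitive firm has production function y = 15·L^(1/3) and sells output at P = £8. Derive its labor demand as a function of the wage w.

MP_L = (1/3)·15·L^(-2/3) = 5·L^(-2/3).
Setting P·MP_L = w: 40·L^(-2/3) = w.
Solving for L: L^(-2/3) = w/40, so L = (40/w)^(3/2).

L(w) = (40/w)^(3/2)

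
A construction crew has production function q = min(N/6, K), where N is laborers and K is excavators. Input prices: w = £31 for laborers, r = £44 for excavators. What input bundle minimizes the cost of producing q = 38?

With a fixed-proportions technology, the cost-minimizing bundle uses no slack in either input: N/6 = K = q.
So N = 6·38 = 228 and K = 38.

N* = 228, K* = 38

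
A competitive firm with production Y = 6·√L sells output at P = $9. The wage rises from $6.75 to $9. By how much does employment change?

From P·MP_L = w with MP_L = 3·L^(-1/2), the labor demand is L(w) = (27/w)^(2).
At w = 6.75: L = 16. At w = 9: L = 9.
ΔL = 9 − 16 = -7.

ΔL = -7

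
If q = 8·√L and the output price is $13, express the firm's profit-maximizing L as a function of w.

MP_L = (1/2)·8·L^(-1/2) = 4·L^(-1/2).
Setting P·MP_L = w: 52·L^(-1/2) = w.
Solving for L: L^(-1/2) = w/52, so L = (52/w)^(2).

L(w) = 2704/w²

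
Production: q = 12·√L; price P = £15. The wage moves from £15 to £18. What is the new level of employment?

L* = 25

From P·MP_L = w with MP_L = 6·L^(-1/2), the labor demand is L(w) = (90/w)^(2).
At w = 15: L = 36. At w = 18: L = 25.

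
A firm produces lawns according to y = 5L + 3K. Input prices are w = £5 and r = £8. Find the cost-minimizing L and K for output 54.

The inputs are perfect substitutes, so the firm uses whichever has the lower cost per unit of output.
Cost per unit of output via L is w/5 = 1; via K it is r/3 = 8/3. L is cheaper.
Producing y = 54 with L alone: L = 10.8, K = 0.

L* = 10.8, K* = 0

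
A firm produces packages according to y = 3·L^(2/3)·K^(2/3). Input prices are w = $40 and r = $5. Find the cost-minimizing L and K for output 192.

L* = 8, K* = 64

Cost minimization requires the marginal rate of technical substitution to equal the input-price ratio: MP_L/MP_K = w/r.
Here MP_L/MP_K = (2/3)·(K/L)/(2/3) = (K/L). Setting this equal to 40/5 = 8 gives K = 8L.
Substituting into y = 192: 3·L^(2/3)·(8L)^(2/3) = 192.
Solving, L = 8 and K = 64.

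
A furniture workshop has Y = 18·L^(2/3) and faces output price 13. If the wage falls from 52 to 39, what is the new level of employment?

From P·MP_L = w with MP_L = 12·L^(-1/3), the labor demand is L(w) = (156/w)^(3).
At w = 52: L = 27. At w = 39: L = 64.

L* = 64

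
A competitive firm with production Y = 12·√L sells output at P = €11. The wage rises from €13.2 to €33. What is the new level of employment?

From P·MP_L = w with MP_L = 6·L^(-1/2), the labor demand is L(w) = (66/w)^(2).
At w = 13.2: L = 25. At w = 33: L = 4.

L* = 4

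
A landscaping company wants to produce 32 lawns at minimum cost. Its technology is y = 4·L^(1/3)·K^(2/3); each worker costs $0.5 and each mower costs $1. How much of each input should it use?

L* = 8, K* = 8

Cost minimization requires the marginal rate of technical substitution to equal the input-price ratio: MP_L/MP_K = w/r.
Here MP_L/MP_K = (1/3)·(K/L)/(2/3) = 0.5·(K/L). Setting this equal to 0.5/1 = 0.5 gives K = L.
Substituting into y = 32: 4·L^(1/3)·(L)^(2/3) = 32.
Solving, L = 8 and K = 8.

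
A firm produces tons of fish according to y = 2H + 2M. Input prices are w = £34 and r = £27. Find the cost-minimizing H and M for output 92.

The inputs are perfect substitutes, so the firm uses whichever has the lower cost per unit of output.
Cost per unit of output via H is w/2 = 17; via M it is r/2 = 13.5. M is cheaper.
Producing y = 92 with M alone: H = 0, M = 46.

H* = 0, M* = 46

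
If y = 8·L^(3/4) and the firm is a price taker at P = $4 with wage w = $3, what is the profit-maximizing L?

MP_L = (3/4)·8·L^(-1/4) = 6·L^(-1/4).
Profit maximization for a price taker requires P·MP_L = w: 4·6·L^(-1/4) = 3.
So L^(-1/4) = 0.125, which gives L = 4096.

L* = 4096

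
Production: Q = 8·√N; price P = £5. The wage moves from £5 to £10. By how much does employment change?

From P·MP_N = w with MP_N = 4·N^(-1/2), the labor demand is N(w) = (20/w)^(2).
At w = 5: N = 16. At w = 10: N = 4.
ΔN = 4 − 16 = -12.

ΔN = -12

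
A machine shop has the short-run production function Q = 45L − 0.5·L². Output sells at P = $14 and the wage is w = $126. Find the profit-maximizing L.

L* = 36

The marginal product of L is MP_L = 45 − L.
A price-taking firm hires until the value of the marginal product equals the wage: P·MP_L = w, so 14·(45 − L) = 126.
Then 45 − L = 9, giving L = 36.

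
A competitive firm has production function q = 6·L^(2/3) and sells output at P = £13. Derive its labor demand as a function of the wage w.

L(w) = 140608/w³

MP_L = (2/3)·6·L^(-1/3) = 4·L^(-1/3).
Setting P·MP_L = w: 52·L^(-1/3) = w.
Solving for L: L^(-1/3) = w/52, so L = (52/w)^(3).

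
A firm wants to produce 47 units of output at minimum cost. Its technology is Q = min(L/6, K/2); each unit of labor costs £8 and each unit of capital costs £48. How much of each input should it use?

L* = 282, K* = 94

With a fixed-proportions technology, the cost-minimizing bundle uses no slack in either input: L/6 = K/2 = Q.
So L = 6·47 = 282 and K = 2·47 = 94.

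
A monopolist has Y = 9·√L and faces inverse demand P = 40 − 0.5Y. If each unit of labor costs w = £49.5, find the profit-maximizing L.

Marginal revenue from the inverse demand is MR = 40 − Y.
The marginal product is MP_L = 4.5·L^(-1/2).
A monopolist hires until marginal revenue product equals the wage: MR·MP_L = w.
At L, Y = 9·√L. Substituting and solving: (40 − 9·√L)·4.5·L^(-1/2) = 49.5 gives L = 4.

L* = 4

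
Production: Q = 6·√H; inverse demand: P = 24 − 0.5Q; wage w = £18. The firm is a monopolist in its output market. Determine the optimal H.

H* = 4

Marginal revenue from the inverse demand is MR = 24 − Q.
The marginal product is MP_H = 3·H^(-1/2).
A monopolist hires until marginal revenue product equals the wage: MR·MP_H = w.
At H, Q = 6·√H. Substituting and solving: (24 − 6·√H)·3·H^(-1/2) = 18 gives H = 4.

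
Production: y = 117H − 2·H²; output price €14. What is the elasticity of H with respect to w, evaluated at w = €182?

ε = -0.125

From P·MP_H = w with MP_H = 117 − 4H, labor demand is H(w) = (117 − w/14)/4.
dH/dw = −1/(56) = -1/56.
At w = 182, H = 26, so ε = (dH/dw)·(w/H) = (-1/56)·(182/26) = -0.125.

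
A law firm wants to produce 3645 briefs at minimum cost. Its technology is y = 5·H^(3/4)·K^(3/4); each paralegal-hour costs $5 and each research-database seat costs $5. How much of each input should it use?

Cost minimization requires the marginal rate of technical substitution to equal the input-price ratio: MP_H/MP_K = w/r.
Here MP_H/MP_K = (3/4)·(K/H)/(3/4) = (K/H). Setting this equal to 5/5 = 1 gives K = H.
Substituting into y = 3645: 5·H^(3/4)·(H)^(3/4) = 3645.
Solving, H = 81 and K = 81.

H* = 81, K* = 81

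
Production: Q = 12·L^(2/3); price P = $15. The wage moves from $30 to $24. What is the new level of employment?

L* = 125

From P·MP_L = w with MP_L = 8·L^(-1/3), the labor demand is L(w) = (120/w)^(3).
At w = 30: L = 64. At w = 24: L = 125.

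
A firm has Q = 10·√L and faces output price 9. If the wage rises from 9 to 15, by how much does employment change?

From P·MP_L = w with MP_L = 5·L^(-1/2), the labor demand is L(w) = (45/w)^(2).
At w = 9: L = 25. At w = 15: L = 9.
ΔL = 9 − 25 = -16.

ΔL = -16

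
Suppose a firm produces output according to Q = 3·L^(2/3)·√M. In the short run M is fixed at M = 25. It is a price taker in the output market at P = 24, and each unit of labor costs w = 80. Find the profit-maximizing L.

L* = 27

With M = 25, MP_L = (2/3)·3·L^(-1/3)·25^(1/2) = 10·L^(-1/3).
Profit maximization for a price taker requires P·MP_L = w: 24·10·L^(-1/3) = 80.
So L^(-1/3) = 1/3, which gives L = 27.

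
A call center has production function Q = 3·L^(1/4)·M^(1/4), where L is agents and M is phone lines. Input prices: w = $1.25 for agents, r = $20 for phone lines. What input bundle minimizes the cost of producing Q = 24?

L* = 256, M* = 16

Cost minimization requires the marginal rate of technical substitution to equal the input-price ratio: MP_L/MP_M = w/r.
Here MP_L/MP_M = (1/4)·(M/L)/(1/4) = (M/L). Setting this equal to 1.25/20 = 0.0625 gives M = 0.0625L.
Substituting into Q = 24: 3·L^(1/4)·(0.0625L)^(1/4) = 24.
Solving, L = 256 and M = 16.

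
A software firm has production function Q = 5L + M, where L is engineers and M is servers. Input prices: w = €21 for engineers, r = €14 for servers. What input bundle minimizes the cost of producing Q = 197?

L* = 39.4, M* = 0

The inputs are perfect substitutes, so the firm uses whichever has the lower cost per unit of output.
Cost per unit of output via L is 4.2; via M it is 14. L is cheaper.
Producing Q = 197 with L alone: L = 39.4, M = 0.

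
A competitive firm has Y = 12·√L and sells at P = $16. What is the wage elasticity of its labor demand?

MP_L = (1/2)·12·L^(-1/2), so P·MP_L = w gives 96·L^(-1/2) = w.
Solving, L(w) = (96/w)^(2). This is a constant-elasticity form: L ∝ w^(−2), so ε = −2.

ε = -2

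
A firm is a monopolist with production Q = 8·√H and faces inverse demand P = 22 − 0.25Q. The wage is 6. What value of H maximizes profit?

H* = 16

Marginal revenue from the inverse demand is MR = 22 − 0.5Q.
The marginal product is MP_H = 4·H^(-1/2).
A monopolist hires until marginal revenue product equals the wage: MR·MP_H = w.
At H, Q = 8·√H. Substituting and solving: (22 − 4·√H)·4·H^(-1/2) = 6 gives H = 16.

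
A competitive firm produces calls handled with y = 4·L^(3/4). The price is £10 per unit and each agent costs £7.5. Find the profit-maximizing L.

MP_L = (3/4)·4·L^(-1/4) = 3·L^(-1/4).
Profit maximization for a price taker requires P·MP_L = w: 10·3·L^(-1/4) = 7.5.
So L^(-1/4) = 0.25, which gives L = 256.

L* = 256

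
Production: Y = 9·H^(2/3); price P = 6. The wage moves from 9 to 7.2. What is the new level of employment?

H* = 125

From P·MP_H = w with MP_H = 6·H^(-1/3), the labor demand is H(w) = (36/w)^(3).
At w = 9: H = 64. At w = 7.2: H = 125.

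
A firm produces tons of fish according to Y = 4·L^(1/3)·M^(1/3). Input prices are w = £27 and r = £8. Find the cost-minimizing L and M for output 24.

Cost minimization requires the marginal rate of technical substitution to equal the input-price ratio: MP_L/MP_M = w/r.
Here MP_L/MP_M = (1/3)·(M/L)/(1/3) = (M/L). Setting this equal to 27/8 = 3.375 gives M = 3.375L.
Substituting into Y = 24: 4·L^(1/3)·(3.375L)^(1/3) = 24.
Solving, L = 8 and M = 27.

L* = 8, M* = 27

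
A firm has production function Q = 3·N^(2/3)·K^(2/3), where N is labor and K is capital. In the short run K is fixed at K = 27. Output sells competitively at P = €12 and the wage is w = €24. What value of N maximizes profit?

N* = 729

With K = 27, MP_N = (2/3)·3·N^(-1/3)·27^(2/3) = 18·N^(-1/3).
Profit maximization for a price taker requires P·MP_N = w: 12·18·N^(-1/3) = 24.
So N^(-1/3) = 1/9, which gives N = 729.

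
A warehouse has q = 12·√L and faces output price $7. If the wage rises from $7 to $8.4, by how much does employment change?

ΔL = -11

From P·MP_L = w with MP_L = 6·L^(-1/2), the labor demand is L(w) = (42/w)^(2).
At w = 7: L = 36. At w = 8.4: L = 25.
ΔL = 25 − 36 = -11.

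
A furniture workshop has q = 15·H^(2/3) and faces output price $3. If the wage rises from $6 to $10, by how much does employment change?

ΔH = -98

From P·MP_H = w with MP_H = 10·H^(-1/3), the labor demand is H(w) = (30/w)^(3).
At w = 6: H = 125. At w = 10: H = 27.
ΔH = 27 − 125 = -98.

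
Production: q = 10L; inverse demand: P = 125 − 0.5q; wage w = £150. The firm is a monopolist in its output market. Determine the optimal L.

L* = 11

Marginal revenue from the inverse demand is MR = 125 − q.
The marginal product is MP_L = 10.
A monopolist hires until marginal revenue product equals the wage: MR·MP_L = w.
(125 − 10L)·10 = 150, so L = 11.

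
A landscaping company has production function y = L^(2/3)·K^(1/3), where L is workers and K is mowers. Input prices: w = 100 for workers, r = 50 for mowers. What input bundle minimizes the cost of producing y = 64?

Cost minimization requires the marginal rate of technical substitution to equal the input-price ratio: MP_L/MP_K = w/r.
Here MP_L/MP_K = (2/3)·(K/L)/(1/3) = 2·(K/L). Setting this equal to 100/50 = 2 gives K = L.
Substituting into y = 64: L^(2/3)·(L)^(1/3) = 64.
Solving, L = 64 and K = 64.

L* = 64, K* = 64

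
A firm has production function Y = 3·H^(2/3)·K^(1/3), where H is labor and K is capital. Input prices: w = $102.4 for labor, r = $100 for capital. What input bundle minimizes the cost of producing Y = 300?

Cost minimization requires the marginal rate of technical substitution to equal the input-price ratio: MP_H/MP_K = w/r.
Here MP_H/MP_K = (2/3)·(K/H)/(1/3) = 2·(K/H). Setting this equal to 102.4/100 = 1.024 gives K = 0.512H.
Substituting into Y = 300: 3·H^(2/3)·(0.512H)^(1/3) = 300.
Solving, H = 125 and K = 64.

H* = 125, K* = 64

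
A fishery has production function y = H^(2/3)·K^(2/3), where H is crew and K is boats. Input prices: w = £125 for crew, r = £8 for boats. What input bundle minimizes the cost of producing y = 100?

H* = 8, K* = 125

Cost minimization requires the marginal rate of technical substitution to equal the input-price ratio: MP_H/MP_K = w/r.
Here MP_H/MP_K = (2/3)·(K/H)/(2/3) = (K/H). Setting this equal to 125/8 = 15.625 gives K = 15.625H.
Substituting into y = 100: H^(2/3)·(15.625H)^(2/3) = 100.
Solving, H = 8 and K = 125.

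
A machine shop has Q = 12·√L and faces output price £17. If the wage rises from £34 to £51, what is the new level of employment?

L* = 4

From P·MP_L = w with MP_L = 6·L^(-1/2), the labor demand is L(w) = (102/w)^(2).
At w = 34: L = 9. At w = 51: L = 4.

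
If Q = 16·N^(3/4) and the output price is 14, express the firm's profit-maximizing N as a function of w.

N(w) = (168/w)^(4)

MP_N = (3/4)·16·N^(-1/4) = 12·N^(-1/4).
Setting P·MP_N = w: 168·N^(-1/4) = w.
Solving for N: N^(-1/4) = w/168, so N = (168/w)^(4).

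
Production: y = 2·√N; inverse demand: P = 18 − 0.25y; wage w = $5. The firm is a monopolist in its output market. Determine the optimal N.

Marginal revenue from the inverse demand is MR = 18 − 0.5y.
The marginal product is MP_N = N^(-1/2).
A monopolist hires until marginal revenue product equals the wage: MR·MP_N = w.
At N, y = 2·√N. Substituting and solving: (18 − √N)·N^(-1/2) = 5 gives N = 9.

N* = 9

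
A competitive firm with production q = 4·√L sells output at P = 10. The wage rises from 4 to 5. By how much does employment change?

ΔL = -9

From P·MP_L = w with MP_L = 2·L^(-1/2), the labor demand is L(w) = (20/w)^(2).
At w = 4: L = 25. At w = 5: L = 16.
ΔL = 16 − 25 = -9.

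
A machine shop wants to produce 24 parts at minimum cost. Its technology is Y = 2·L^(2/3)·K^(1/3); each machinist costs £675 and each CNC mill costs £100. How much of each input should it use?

Cost minimization requires the marginal rate of technical substitution to equal the input-price ratio: MP_L/MP_K = w/r.
Here MP_L/MP_K = (2/3)·(K/L)/(1/3) = 2·(K/L). Setting this equal to 675/100 = 6.75 gives K = 3.375L.
Substituting into Y = 24: 2·L^(2/3)·(3.375L)^(1/3) = 24.
Solving, L = 8 and K = 27.

L* = 8, K* = 27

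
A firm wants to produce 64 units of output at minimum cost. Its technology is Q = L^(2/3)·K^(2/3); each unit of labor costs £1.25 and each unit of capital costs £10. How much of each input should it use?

L* = 64, K* = 8

Cost minimization requires the marginal rate of technical substitution to equal the input-price ratio: MP_L/MP_K = w/r.
Here MP_L/MP_K = (2/3)·(K/L)/(2/3) = (K/L). Setting this equal to 1.25/10 = 0.125 gives K = 0.125L.
Substituting into Q = 64: L^(2/3)·(0.125L)^(2/3) = 64.
Solving, L = 64 and K = 8.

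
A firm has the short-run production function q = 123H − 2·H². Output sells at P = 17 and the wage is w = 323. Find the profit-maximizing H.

H* = 26

The marginal product of H is MP_H = 123 − 4H.
A price-taking firm hires until the value of the marginal product equals the wage: P·MP_H = w, so 17·(123 − 4H) = 323.
Then 123 − 4H = 19, giving H = 26.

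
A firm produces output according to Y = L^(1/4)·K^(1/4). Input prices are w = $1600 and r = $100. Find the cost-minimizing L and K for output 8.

L* = 16, K* = 256

Cost minimization requires the marginal rate of technical substitution to equal the input-price ratio: MP_L/MP_K = w/r.
Here MP_L/MP_K = (1/4)·(K/L)/(1/4) = (K/L). Setting this equal to 1600/100 = 16 gives K = 16L.
Substituting into Y = 8: L^(1/4)·(16L)^(1/4) = 8.
Solving, L = 16 and K = 256.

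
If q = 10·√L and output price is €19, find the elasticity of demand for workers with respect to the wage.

ε = -2

MP_L = (1/2)·10·L^(-1/2), so P·MP_L = w gives 95·L^(-1/2) = w.
Solving, L(w) = (95/w)^(2). This is a constant-elasticity form: L ∝ w^(−2), so ε = −2.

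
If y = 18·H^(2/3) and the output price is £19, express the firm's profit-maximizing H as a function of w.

MP_H = (2/3)·18·H^(-1/3) = 12·H^(-1/3).
Setting P·MP_H = w: 228·H^(-1/3) = w.
Solving for H: H^(-1/3) = w/228, so H = (228/w)^(3).

H(w) = (228/w)^(3)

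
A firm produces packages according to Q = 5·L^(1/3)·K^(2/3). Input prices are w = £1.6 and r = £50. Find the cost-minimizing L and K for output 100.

L* = 125, K* = 8

Cost minimization requires the marginal rate of technical substitution to equal the input-price ratio: MP_L/MP_K = w/r.
Here MP_L/MP_K = (1/3)·(K/L)/(2/3) = 0.5·(K/L). Setting this equal to 1.6/50 = 0.032 gives K = 0.064L.
Substituting into Q = 100: 5·L^(1/3)·(0.064L)^(2/3) = 100.
Solving, L = 125 and K = 8.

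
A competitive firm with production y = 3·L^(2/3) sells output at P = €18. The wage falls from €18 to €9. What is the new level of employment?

L* = 64

From P·MP_L = w with MP_L = 2·L^(-1/3), the labor demand is L(w) = (36/w)^(3).
At w = 18: L = 8. At w = 9: L = 64.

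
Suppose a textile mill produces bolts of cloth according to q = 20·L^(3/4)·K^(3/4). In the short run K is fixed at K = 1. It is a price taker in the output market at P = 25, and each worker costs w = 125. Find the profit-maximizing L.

L* = 81

With K = 1, MP_L = (3/4)·20·L^(-1/4)·1^(3/4) = 15·L^(-1/4).
Profit maximization for a price taker requires P·MP_L = w: 25·15·L^(-1/4) = 125.
So L^(-1/4) = 1/3, which gives L = 81.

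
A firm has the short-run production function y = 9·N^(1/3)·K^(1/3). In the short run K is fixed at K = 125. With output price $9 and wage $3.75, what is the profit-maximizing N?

N* = 216

With K = 125, MP_N = (1/3)·9·N^(-2/3)·125^(1/3) = 15·N^(-2/3).
Profit maximization for a price taker requires P·MP_N = w: 9·15·N^(-2/3) = 3.75.
So N^(-2/3) = 1/36, which gives N = 216.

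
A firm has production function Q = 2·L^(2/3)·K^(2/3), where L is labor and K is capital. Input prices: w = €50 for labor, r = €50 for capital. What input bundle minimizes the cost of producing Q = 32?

Cost minimization requires the marginal rate of technical substitution to equal the input-price ratio: MP_L/MP_K = w/r.
Here MP_L/MP_K = (2/3)·(K/L)/(2/3) = (K/L). Setting this equal to 50/50 = 1 gives K = L.
Substituting into Q = 32: 2·L^(2/3)·(L)^(2/3) = 32.
Solving, L = 8 and K = 8.

L* = 8, K* = 8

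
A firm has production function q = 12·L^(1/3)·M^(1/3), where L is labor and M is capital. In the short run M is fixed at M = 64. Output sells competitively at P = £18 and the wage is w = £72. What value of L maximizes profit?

L* = 8

With M = 64, MP_L = (1/3)·12·L^(-2/3)·64^(1/3) = 16·L^(-2/3).
Profit maximization for a price taker requires P·MP_L = w: 18·16·L^(-2/3) = 72.
So L^(-2/3) = 0.25, which gives L = 8.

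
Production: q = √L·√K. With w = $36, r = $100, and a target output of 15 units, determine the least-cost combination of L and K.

Cost minimization requires the marginal rate of technical substitution to equal the input-price ratio: MP_L/MP_K = w/r.
Here MP_L/MP_K = (1/2)·(K/L)/(1/2) = (K/L). Setting this equal to 36/100 = 0.36 gives K = 0.36L.
Substituting into q = 15: L^(1/2)·(0.36L)^(1/2) = 15.
Solving, L = 25 and K = 9.

L* = 25, K* = 9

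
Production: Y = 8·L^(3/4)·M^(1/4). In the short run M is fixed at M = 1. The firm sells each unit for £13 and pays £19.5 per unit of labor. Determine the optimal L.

L* = 256

With M = 1, MP_L = (3/4)·8·L^(-1/4)·1^(1/4) = 6·L^(-1/4).
Profit maximization for a price taker requires P·MP_L = w: 13·6·L^(-1/4) = 19.5.
So L^(-1/4) = 0.25, which gives L = 256.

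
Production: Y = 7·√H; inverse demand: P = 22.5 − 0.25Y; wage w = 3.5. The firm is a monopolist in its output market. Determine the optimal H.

Marginal revenue from the inverse demand is MR = 22.5 − 0.5Y.
The marginal product is MP_H = 3.5·H^(-1/2).
A monopolist hires until marginal revenue product equals the wage: MR·MP_H = w.
At H, Y = 7·√H. Substituting and solving: (22.5 − 3.5·√H)·3.5·H^(-1/2) = 3.5 gives H = 25.

H* = 25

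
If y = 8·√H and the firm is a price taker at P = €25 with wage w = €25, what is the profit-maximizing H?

MP_H = (1/2)·8·H^(-1/2) = 4·H^(-1/2).
Profit maximization for a price taker requires P·MP_H = w: 25·4·H^(-1/2) = 25.
So H^(-1/2) = 0.25, which gives H = 16.

H* = 16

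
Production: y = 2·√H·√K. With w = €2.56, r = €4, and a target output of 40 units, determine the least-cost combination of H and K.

H* = 25, K* = 16

Cost minimization requires the marginal rate of technical substitution to equal the input-price ratio: MP_H/MP_K = w/r.
Here MP_H/MP_K = (1/2)·(K/H)/(1/2) = (K/H). Setting this equal to 2.56/4 = 0.64 gives K = 0.64H.
Substituting into y = 40: 2·H^(1/2)·(0.64H)^(1/2) = 40.
Solving, H = 25 and K = 16.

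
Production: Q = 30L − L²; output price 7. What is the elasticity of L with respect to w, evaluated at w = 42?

From P·MP_L = w with MP_L = 30 − 2L, labor demand is L(w) = (30 − w/7)/2.
dL/dw = −1/(14) = -1/14.
At w = 42, L = 12, so ε = (dL/dw)·(w/L) = (-1/14)·(42/12) = -0.25.

ε = -0.25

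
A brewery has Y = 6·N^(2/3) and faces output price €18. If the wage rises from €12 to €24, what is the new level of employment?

From P·MP_N = w with MP_N = 4·N^(-1/3), the labor demand is N(w) = (72/w)^(3).
At w = 12: N = 216. At w = 24: N = 27.

N* = 27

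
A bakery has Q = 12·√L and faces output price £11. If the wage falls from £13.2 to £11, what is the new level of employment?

From P·MP_L = w with MP_L = 6·L^(-1/2), the labor demand is L(w) = (66/w)^(2).
At w = 13.2: L = 25. At w = 11: L = 36.

L* = 36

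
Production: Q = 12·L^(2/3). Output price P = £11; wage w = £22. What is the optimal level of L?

L* = 64

MP_L = (2/3)·12·L^(-1/3) = 8·L^(-1/3).
Profit maximization for a price taker requires P·MP_L = w: 11·8·L^(-1/3) = 22.
So L^(-1/3) = 0.25, which gives L = 64.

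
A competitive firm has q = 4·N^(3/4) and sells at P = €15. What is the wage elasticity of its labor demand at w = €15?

ε = -4

MP_N = (3/4)·4·N^(-1/4), so P·MP_N = w gives 45·N^(-1/4) = w.
Solving, N(w) = (45/w)^(4). This is a constant-elasticity form: N ∝ w^(−4), so ε = −4.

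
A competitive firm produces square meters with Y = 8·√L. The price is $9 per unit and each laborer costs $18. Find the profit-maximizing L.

L* = 4

MP_L = (1/2)·8·L^(-1/2) = 4·L^(-1/2).
Profit maximization for a price taker requires P·MP_L = w: 9·4·L^(-1/2) = 18.
So L^(-1/2) = 0.5, which gives L = 4.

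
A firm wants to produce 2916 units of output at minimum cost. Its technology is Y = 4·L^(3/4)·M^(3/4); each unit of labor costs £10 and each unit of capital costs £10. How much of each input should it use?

L* = 81, M* = 81

Cost minimization requires the marginal rate of technical substitution to equal the input-price ratio: MP_L/MP_M = w/r.
Here MP_L/MP_M = (3/4)·(M/L)/(3/4) = (M/L). Setting this equal to 10/10 = 1 gives M = L.
Substituting into Y = 2916: 4·L^(3/4)·(L)^(3/4) = 2916.
Solving, L = 81 and M = 81.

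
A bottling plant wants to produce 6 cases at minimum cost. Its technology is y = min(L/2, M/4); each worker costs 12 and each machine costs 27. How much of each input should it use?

With a fixed-proportions technology, the cost-minimizing bundle uses no slack in either input: L/2 = M/4 = y.
So L = 2·6 = 12 and M = 4·6 = 24.

L* = 12, M* = 24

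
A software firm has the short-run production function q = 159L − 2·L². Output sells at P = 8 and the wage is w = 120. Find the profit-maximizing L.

The marginal product of L is MP_L = 159 − 4L.
A price-taking firm hires until the value of the marginal product equals the wage: P·MP_L = w, so 8·(159 − 4L) = 120.
Then 159 − 4L = 15, giving L = 36.

L* = 36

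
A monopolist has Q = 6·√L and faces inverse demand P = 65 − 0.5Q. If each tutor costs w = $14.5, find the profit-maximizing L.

Marginal revenue from the inverse demand is MR = 65 − Q.
The marginal product is MP_L = 3·L^(-1/2).
A monopolist hires until marginal revenue product equals the wage: MR·MP_L = w.
At L, Q = 6·√L. Substituting and solving: (65 − 6·√L)·3·L^(-1/2) = 14.5 gives L = 36.

L* = 36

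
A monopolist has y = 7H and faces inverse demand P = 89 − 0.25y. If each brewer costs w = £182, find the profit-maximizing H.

Marginal revenue from the inverse demand is MR = 89 − 0.5y.
The marginal product is MP_H = 7.
A monopolist hires until marginal revenue product equals the wage: MR·MP_H = w.
(89 − 3.5H)·7 = 182, so H = 18.

H* = 18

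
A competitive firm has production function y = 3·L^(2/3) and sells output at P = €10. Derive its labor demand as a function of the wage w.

L(w) = 8000/w³

MP_L = (2/3)·3·L^(-1/3) = 2·L^(-1/3).
Setting P·MP_L = w: 20·L^(-1/3) = w.
Solving for L: L^(-1/3) = w/20, so L = (20/w)^(3).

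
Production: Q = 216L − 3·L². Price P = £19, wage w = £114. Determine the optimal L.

The marginal product of L is MP_L = 216 − 6L.
A price-taking firm hires until the value of the marginal product equals the wage: P·MP_L = w, so 19·(216 − 6L) = 114.
Then 216 − 6L = 6, giving L = 35.

L* = 35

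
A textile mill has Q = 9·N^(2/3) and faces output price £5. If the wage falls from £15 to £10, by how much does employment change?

ΔN = 19

From P·MP_N = w with MP_N = 6·N^(-1/3), the labor demand is N(w) = (30/w)^(3).
At w = 15: N = 8. At w = 10: N = 27.
ΔN = 27 − 8 = 19.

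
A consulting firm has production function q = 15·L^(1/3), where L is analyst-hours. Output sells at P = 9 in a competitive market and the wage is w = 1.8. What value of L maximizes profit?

L* = 125

MP_L = (1/3)·15·L^(-2/3) = 5·L^(-2/3).
Profit maximization for a price taker requires P·MP_L = w: 9·5·L^(-2/3) = 1.8.
So L^(-2/3) = 0.04, which gives L = 125.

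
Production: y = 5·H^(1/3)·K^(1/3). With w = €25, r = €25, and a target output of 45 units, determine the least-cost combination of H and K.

Cost minimization requires the marginal rate of technical substitution to equal the input-price ratio: MP_H/MP_K = w/r.
Here MP_H/MP_K = (1/3)·(K/H)/(1/3) = (K/H). Setting this equal to 25/25 = 1 gives K = H.
Substituting into y = 45: 5·H^(1/3)·(H)^(1/3) = 45.
Solving, H = 27 and K = 27.

H* = 27, K* = 27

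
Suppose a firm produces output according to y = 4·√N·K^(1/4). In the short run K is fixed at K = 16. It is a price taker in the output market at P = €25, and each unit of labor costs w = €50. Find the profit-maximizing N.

N* = 4

With K = 16, MP_N = (1/2)·4·N^(-1/2)·16^(1/4) = 4·N^(-1/2).
Profit maximization for a price taker requires P·MP_N = w: 25·4·N^(-1/2) = 50.
So N^(-1/2) = 0.5, which gives N = 4.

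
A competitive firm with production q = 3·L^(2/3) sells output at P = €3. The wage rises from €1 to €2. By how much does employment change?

ΔL = -189

From P·MP_L = w with MP_L = 2·L^(-1/3), the labor demand is L(w) = (6/w)^(3).
At w = 1: L = 216. At w = 2: L = 27.
ΔL = 27 − 216 = -189.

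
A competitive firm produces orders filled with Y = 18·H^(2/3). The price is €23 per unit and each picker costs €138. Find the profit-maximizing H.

MP_H = (2/3)·18·H^(-1/3) = 12·H^(-1/3).
Profit maximization for a price taker requires P·MP_H = w: 23·12·H^(-1/3) = 138.
So H^(-1/3) = 0.5, which gives H = 8.

H* = 8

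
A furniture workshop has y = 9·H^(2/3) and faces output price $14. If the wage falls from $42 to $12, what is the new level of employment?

H* = 343

From P·MP_H = w with MP_H = 6·H^(-1/3), the labor demand is H(w) = (84/w)^(3).
At w = 42: H = 8. At w = 12: H = 343.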